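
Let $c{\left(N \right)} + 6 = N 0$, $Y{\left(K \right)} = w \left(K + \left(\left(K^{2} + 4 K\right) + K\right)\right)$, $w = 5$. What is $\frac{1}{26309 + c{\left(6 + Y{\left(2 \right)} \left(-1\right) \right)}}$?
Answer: $\frac{1}{26303} \approx 3.8018 \cdot 10^{-5}$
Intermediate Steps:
$Y{\left(K \right)} = 5 K^{2} + 30 K$ ($Y{\left(K \right)} = 5 \left(K + \left(\left(K^{2} + 4 K\right) + K\right)\right) = 5 \left(K + \left(K^{2} + 5 K\right)\right) = 5 \left(K^{2} + 6 K\right) = 5 K^{2} + 30 K$)
$c{\left(N \right)} = -6$ ($c{\left(N \right)} = -6 + N 0 = -6 + 0 = -6$)
$\frac{1}{26309 + c{\left(6 + Y{\left(2 \right)} \left(-1\right) \right)}} = \frac{1}{26309 - 6} = \frac{1}{26303}$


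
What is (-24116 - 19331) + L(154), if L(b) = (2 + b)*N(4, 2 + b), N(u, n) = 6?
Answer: -42511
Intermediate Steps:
L(b) = 12 + 6*b (L(b) = (2 + b)*6 = 12 + 6*b)
(-24116 - 19331) + L(154) = (-24116 - 19331) + (12 + 6*154) = -43447 + (12 + 924) = -43447 + 936 = -42511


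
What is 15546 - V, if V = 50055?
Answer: -34509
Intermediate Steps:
15546 - V = 15546 - 1*50055 = 15546 - 50055 = -34509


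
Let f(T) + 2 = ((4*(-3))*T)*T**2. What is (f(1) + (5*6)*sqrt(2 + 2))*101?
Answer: 4646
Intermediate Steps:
f(T) = -2 - 12*T**3 (f(T) = -2 + ((4*(-3))*T)*T**2 = -2 + (-12*T)*T**2 = -2 - 12*T**3)
(f(1) + (5*6)*sqrt(2 + 2))*101 = ((-2 - 12*1**3) + (5*6)*sqrt(2 + 2))*101 = ((-2 - 12*1) + 30*sqrt(4))*101 = ((-2 - 12) + 30*2)*101 = (-14 + 60)*101 = 46*101 = 4646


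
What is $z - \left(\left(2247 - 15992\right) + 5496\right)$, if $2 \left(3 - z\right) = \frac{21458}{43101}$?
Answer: $\frac{355658723}{43101} \approx 8251.8$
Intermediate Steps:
$z = \frac{118574}{43101}$ ($z = 3 - \frac{21458 \cdot \frac{1}{43101}}{2} = 3 - \frac{10729}{43101} = \frac{118574}{43101} \approx 2.7511$)
$z - \left(\left(2247 - 15992\right) + 5496\right) = \frac{118574}{43101} - \left(\left(2247 - 15992\right) + 5496\right) = \frac{118574}{43101} - \left(-13745 + 5496\right) = \frac{118574}{43101} - -8249 = \frac{118574}{43101} + 8249 = \frac{355658723}{43101}$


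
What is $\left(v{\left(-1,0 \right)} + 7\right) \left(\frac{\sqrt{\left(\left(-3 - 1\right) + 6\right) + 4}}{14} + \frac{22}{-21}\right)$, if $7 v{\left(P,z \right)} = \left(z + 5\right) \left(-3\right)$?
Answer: $- \frac{748}{147} + \frac{17 \sqrt{6}}{49} \approx -4.2386$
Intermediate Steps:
$v{\left(P,z \right)} = - \frac{15}{7} - \frac{3 z}{7}$ ($v{\left(P,z \right)} = \frac{\left(z + 5\right) \left(-3\right)}{7} = \frac{\left(5 + z\right) \left(-3\right)}{7} = \frac{-15 - 3 z}{7} = - \frac{15}{7} - \frac{3 z}{7}$)
$\left(v{\left(-1,0 \right)} + 7\right) \left(\frac{\sqrt{\left(\left(-3 - 1\right) + 6\right) + 4}}{14} + \frac{22}{-21}\right) = \left(\left(- \frac{15}{7} - 0\right) + 7\right) \left(\frac{\sqrt{\left(\left(-3 - 1\right) + 6\right) + 4}}{14} + \frac{22}{-21}\right) = \left(\left(- \frac{15}{7} + 0\right) + 7\right) \left(\sqrt{\left(-4 + 6\right) + 4} \cdot \frac{1}{14} + 22 \left(- \frac{1}{21}\right)\right) = \left(- \frac{15}{7} + 7\right) \left(\sqrt{2 + 4} \cdot \frac{1}{14} - \frac{22}{21}\right) = \frac{34 \left(\sqrt{6} \cdot \frac{1}{14} - \frac{22}{21}\right)}{7} = \frac{34 \left(\frac{\sqrt{6}}{14} - \frac{22}{21}\right)}{7} = \frac{34 \left(- \frac{22}{21} + \frac{\sqrt{6}}{14}\right)}{7} = - \frac{748}{147} + \frac{17 \sqrt{6}}{49}$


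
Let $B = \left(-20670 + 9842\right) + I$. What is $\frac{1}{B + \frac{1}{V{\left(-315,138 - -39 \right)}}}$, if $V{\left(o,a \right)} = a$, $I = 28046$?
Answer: $\frac{177}{3047587} \approx 5.8079 \cdot 10^{-5}$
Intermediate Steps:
$B = 17218$ ($B = \left(-20670 + 9842\right) + 28046 = -10828 + 28046 = 17218$)
$\frac{1}{B + \frac{1}{V{\left(-315,138 - -39 \right)}}} = \frac{1}{17218 + \frac{1}{138 - -39}} = \frac{1}{17218 + \frac{1}{138 + 39}} = \frac{1}{17218 + \frac{1}{177}} = \frac{1}{\frac{3047587}{177}} = \frac{177}{3047587}$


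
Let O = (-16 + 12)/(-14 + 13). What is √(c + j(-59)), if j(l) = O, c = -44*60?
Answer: 2*I*√659 ≈ 51.342*I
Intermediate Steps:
c = -2640
O = 4 (O = -4/(-1) = -4*(-1) = 4)
j(l) = 4
√(c + j(-59)) = √(-2640 + 4) = √(-2636) = 2*I*√659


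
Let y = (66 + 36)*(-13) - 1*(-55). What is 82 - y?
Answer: 1353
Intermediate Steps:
y = -1271 (y = 102*(-13) + 55 = -1326 + 55 = -1271)
82 - y = 82 - 1*(-1271) = 82 + 1271 = 1353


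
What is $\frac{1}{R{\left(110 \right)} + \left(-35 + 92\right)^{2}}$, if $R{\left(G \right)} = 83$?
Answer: $\frac{1}{3332} \approx 0.00030012$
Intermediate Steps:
$\frac{1}{R{\left(110 \right)} + \left(-35 + 92\right)^{2}} = \frac{1}{83 + \left(-35 + 92\right)^{2}} = \frac{1}{83 + 57^{2}} = \frac{1}{83 + 3249} = \frac{1}{3332}$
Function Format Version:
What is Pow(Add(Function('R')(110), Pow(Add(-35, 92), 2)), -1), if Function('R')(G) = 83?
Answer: Rational(1, 3332) ≈ 0.00030012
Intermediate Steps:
Pow(Add(Function('R')(110), Pow(Add(-35, 92), 2)), -1) = Pow(Add(83, Pow(Add(-35, 92), 2)), -1) = Pow(Add(83, Pow(57, 2)), -1) = Pow(Add(83, 3249), -1) = Pow(3332, -1) = Rational(1, 3332)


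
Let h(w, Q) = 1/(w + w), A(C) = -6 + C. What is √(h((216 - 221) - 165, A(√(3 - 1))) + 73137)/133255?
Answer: √2113659215/22653350 ≈ 0.0020295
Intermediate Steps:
h(w, Q) = 1/(2*w)
√(h((216 - 221) - 165, A(√(3 - 1))) + 73137)/133255 = √(1/(2*((216 - 221) - 165)) + 73137)/133255 = √(1/(2*(-5 - 165)) + 73137)*(1/133255) = √((½)/(-170) + 73137)*(1/133255) = √((½)*(-1/170) + 73137)*(1/133255) = √(-1/340 + 73137)*(1/133255) = √(24866579/340)*(1/133255) = (√2113659215/170)*(1/133255) = √2113659215/22653350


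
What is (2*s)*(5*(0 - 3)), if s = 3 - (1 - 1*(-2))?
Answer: 0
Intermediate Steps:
s = 0 (s = 3 - (1 + 2) = 3 - 1*3 = 3 - 3 = 0)
(2*s)*(5*(0 - 3)) = (2*0)*(5*(0 - 3)) = 0*(5*(-3)) = 0*(-15) = 0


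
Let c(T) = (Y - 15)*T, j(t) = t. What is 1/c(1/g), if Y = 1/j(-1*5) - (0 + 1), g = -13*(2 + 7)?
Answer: 65/9 ≈ 7.2222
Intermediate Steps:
g = -117 (g = -13*9 = -117)
Y = -6/5 (Y = 1/(-1*5) - (0 + 1) = 1/(-5) - 1*1 = -1/5 - 1 = -6/5 ≈ -1.2000)
c(T) = -81*T/5 (c(T) = (-6/5 - 15)*T = -81*T/5)
1/c(1/g) = 1/(-81/5/(-117)) = 1/(-81/5*(-1/117)) = 1/(9/65) = 65/9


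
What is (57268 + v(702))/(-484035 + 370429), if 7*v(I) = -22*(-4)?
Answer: -200482/397621 ≈ -0.50420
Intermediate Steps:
v(I) = 88/7 (v(I) = (-22*(-4))/7 = (-11*(-8))/7 = (⅐)*88 = 88/7)
(57268 + v(702))/(-484035 + 370429) = (57268 + 88/7)/(-484035 + 370429) = (400964/7)/(-113606) = (400964/7)*(-1/113606) = -200482/397621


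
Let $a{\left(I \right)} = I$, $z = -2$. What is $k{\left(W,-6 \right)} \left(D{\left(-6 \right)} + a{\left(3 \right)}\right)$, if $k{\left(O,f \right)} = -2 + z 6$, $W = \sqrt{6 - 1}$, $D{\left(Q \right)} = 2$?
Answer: $-70$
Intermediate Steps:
$W = \sqrt{5} \approx 2.2361$
$k{\left(O,f \right)} = -14$ ($k{\left(O,f \right)} = -2 - 12 = -14$)
$k{\left(W,-6 \right)} \left(D{\left(-6 \right)} + a{\left(3 \right)}\right) = - 14 \left(2 + 3\right) = \left(-14\right) 5 = -70$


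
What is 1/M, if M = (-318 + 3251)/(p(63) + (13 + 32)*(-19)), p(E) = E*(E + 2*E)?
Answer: 11052/2933 ≈ 3.7682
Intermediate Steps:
p(E) = 3*E² (p(E) = E*(3*E) = 3*E²)
M = 2933/11052 (M = (-318 + 3251)/(3*63² + (13 + 32)*(-19)) = 2933/(3*3969 + 45*(-19)) = 2933/(11907 - 855) = 2933/11052 ≈ 0.26538)
1/M = 1/(2933/11052) = 11052/2933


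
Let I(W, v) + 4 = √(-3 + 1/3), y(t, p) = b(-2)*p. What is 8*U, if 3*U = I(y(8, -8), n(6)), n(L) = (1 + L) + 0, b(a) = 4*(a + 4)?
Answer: -32/3 + 16*I*√6/9 ≈ -10.667 + 4.3546*I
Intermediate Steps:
b(a) = 16 + 4*a (b(a) = 4*(4 + a) = 16 + 4*a)
n(L) = 1 + L
y(t, p) = 8*p (y(t, p) = (16 + 4*(-2))*p = (16 - 8)*p = 8*p)
I(W, v) = -4 + 2*I*√6/3 (I(W, v) = -4 + √(-3 + 1/3) = -4 + √(-3 + ⅓) = -4 + √(-8/3) = -4 + 2*I*√6/3)
U = -4/3 + 2*I*√6/9 (U = (-4 + 2*I*√6/3)/3 = -4/3 + 2*I*√6/9 ≈ -1.3333 + 0.54433*I)
8*U = 8*(-4/3 + 2*I*√6/9) = -32/3 + 16*I*√6/9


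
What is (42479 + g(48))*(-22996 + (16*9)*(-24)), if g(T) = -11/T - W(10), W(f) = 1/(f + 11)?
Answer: -31462121221/28 ≈ -1.1236e+9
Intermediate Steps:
W(f) = 1/(11 + f)
g(T) = -1/21 - 11/T (g(T) = -11/T - 1/(11 + 10) = -11/T - 1/21 = -1/21 - 11/T)
(42479 + g(48))*(-22996 + (16*9)*(-24)) = (42479 + (1/21)*(-231 - 1*48)/48)*(-22996 + (16*9)*(-24)) = (42479 + (1/21)*(1/48)*(-231 - 48))*(-22996 + 144*(-24)) = (42479 + (1/21)*(1/48)*(-279))*(-22996 - 3456) = (42479 - 31/112)*(-26452) = (4757617/112)*(-26452) = -31462121221/28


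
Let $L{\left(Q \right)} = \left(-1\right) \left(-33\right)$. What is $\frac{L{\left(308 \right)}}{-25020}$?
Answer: $- \frac{11}{8340} \approx -0.0013189$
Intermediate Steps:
$L{\left(Q \right)} = 33$
$\frac{L{\left(308 \right)}}{-25020} = \frac{33}{-25020} = 33 \left(- \frac{1}{25020}\right) = - \frac{11}{8340}$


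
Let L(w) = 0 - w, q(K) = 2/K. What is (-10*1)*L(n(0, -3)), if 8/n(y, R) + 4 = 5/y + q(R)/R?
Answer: 0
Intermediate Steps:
n(y, R) = 8/(-4 + 2/R² + 5/y) (n(y, R) = 8/(-4 + (5/y + (2/R)/R)) = 8/(-4 + (5/y + 2/R²)) = 8/(-4 + (2/R² + 5/y)) = 8/(-4 + 2/R² + 5/y))
L(w) = -w
(-10*1)*L(n(0, -3)) = (-10*1)*(-8*0*(-3)²/(2*0 + (-3)²*(5 - 4*0))) = -(-10)*8*0*9/(0 + 9*(5 + 0)) = -(-10)*8*0*9/(0 + 9*5) = -(-10)*8*0*9/(0 + 45) = -(-10)*8*0*9/45 = -(-10)*8*0*9*(1/45) = -(-10)*0 = -10*0 = 0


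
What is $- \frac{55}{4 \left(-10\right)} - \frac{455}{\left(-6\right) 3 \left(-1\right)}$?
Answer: $- \frac{1721}{72} \approx -23.903$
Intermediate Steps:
$- \frac{55}{4 \left(-10\right)} - \frac{455}{\left(-6\right) 3 \left(-1\right)} = - \frac{55}{-40} - \frac{455}{\left(-18\right) \left(-1\right)} = \left(-55\right) \left(- \frac{1}{40}\right) - \frac{455}{18} = \frac{11}{8} - \frac{455}{18} = - \frac{1721}{72}$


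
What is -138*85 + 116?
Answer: -11614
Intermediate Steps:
-138*85 + 116 = -11730 + 116 = -11614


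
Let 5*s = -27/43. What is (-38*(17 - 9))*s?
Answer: 8208/215 ≈ 38.177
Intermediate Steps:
s = -27/215 (s = (-27/43)/5 = (-27*1/43)/5 = (⅕)*(-27/43) = -27/215 ≈ -0.12558)
(-38*(17 - 9))*s = -38*(17 - 9)*(-27/215) = -38*8*(-27/215) = -304*(-27/215) = 8208/215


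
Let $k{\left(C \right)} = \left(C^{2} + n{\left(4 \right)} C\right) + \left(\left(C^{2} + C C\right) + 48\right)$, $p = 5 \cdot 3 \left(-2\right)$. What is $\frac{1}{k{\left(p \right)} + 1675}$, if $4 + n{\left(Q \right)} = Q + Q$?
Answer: $\frac{1}{4303} \approx 0.0002324$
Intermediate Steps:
$n{\left(Q \right)} = -4 + 2 Q$ ($n{\left(Q \right)} = -4 + \left(Q + Q\right) = -4 + 2 Q$)
$p = -30$ ($p = 15 \left(-2\right) = -30$)
$k{\left(C \right)} = 48 + 3 C^{2} + 4 C$ ($k{\left(C \right)} = \left(C^{2} + \left(-4 + 2 \cdot 4\right) C\right) + \left(\left(C^{2} + C C\right) + 48\right) = \left(C^{2} + \left(-4 + 8\right) C\right) + \left(\left(C^{2} + C^{2}\right) + 48\right) = \left(C^{2} + 4 C\right) + \left(2 C^{2} + 48\right) = \left(C^{2} + 4 C\right) + \left(48 + 2 C^{2}\right) = 48 + 3 C^{2} + 4 C$)
$\frac{1}{k{\left(p \right)} + 1675} = \frac{1}{\left(48 + 3 \left(-30\right)^{2} + 4 \left(-30\right)\right) + 1675} = \frac{1}{\left(48 + 3 \cdot 900 - 120\right) + 1675} = \frac{1}{\left(48 + 2700 - 120\right) + 1675} = \frac{1}{2628 + 1675} = \frac{1}{4303}$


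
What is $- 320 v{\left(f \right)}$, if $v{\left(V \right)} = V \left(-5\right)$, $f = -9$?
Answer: $-14400$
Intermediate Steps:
$v{\left(V \right)} = - 5 V$
$- 320 v{\left(f \right)} = - 320 \left(\left(-5\right) \left(-9\right)\right) = \left(-320\right) 45 = -14400$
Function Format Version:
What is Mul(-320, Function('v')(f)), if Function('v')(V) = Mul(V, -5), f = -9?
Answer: -14400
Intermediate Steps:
Function('v')(V) = Mul(-5, V)
Mul(-320, Function('v')(f)) = Mul(-320, Mul(-5, -9)) = Mul(-320, 45) = -14400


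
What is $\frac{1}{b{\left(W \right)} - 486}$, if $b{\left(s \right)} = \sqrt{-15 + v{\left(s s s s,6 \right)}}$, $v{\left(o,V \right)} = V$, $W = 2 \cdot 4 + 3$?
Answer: $- \frac{54}{26245} - \frac{i}{78735} \approx -0.0020575 - 1.2701 \cdot 10^{-5} i$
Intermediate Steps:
$W = 11$ ($W = 8 + 3 = 11$)
$b{\left(s \right)} = 3 i$ ($b{\left(s \right)} = \sqrt{-15 + 6} = \sqrt{-9} = 3 i$)
$\frac{1}{b{\left(W \right)} - 486} = \frac{1}{3 i - 486} = \frac{1}{-486 + 3 i} = \frac{-486 - 3 i}{236205}$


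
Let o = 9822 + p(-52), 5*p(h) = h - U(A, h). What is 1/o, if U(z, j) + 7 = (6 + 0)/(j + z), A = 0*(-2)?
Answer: 130/1275693 ≈ 0.00010191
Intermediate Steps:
A = 0
U(z, j) = -7 + 6/(j + z) (U(z, j) = -7 + (6 + 0)/(j + z) = -7 + 6/(j + z))
p(h) = h/5 - (6 - 7*h)/(5*h) (p(h) = (h - (6 - 7*h - 7*0)/(h + 0))/5 = (h - (6 - 7*h + 0)/h)/5 = (h - (6 - 7*h)/h)/5 = h/5 - (6 - 7*h)/(5*h))
o = 1275693/130 (o = 9822 + (⅕)*(-6 + (-52)² + 7*(-52))/(-52) = 9822 + (⅕)*(-1/52)*(-6 + 2704 - 364) = 9822 + (⅕)*(-1/52)*2334 = 9822 - 1167/130 = 1275693/130 ≈ 9813.0)
1/o = 1/(1275693/130) = 130/1275693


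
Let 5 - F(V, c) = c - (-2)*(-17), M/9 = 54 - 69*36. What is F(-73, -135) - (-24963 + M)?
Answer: 47007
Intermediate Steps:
M = -21870 (M = 9*(54 - 69*36) = 9*(54 - 2484) = 9*(-2430) = -21870)
F(V, c) = 39 - c (F(V, c) = 5 - (c - (-2)*(-17)) = 5 - (c - 1*34) = 5 - (c - 34) = 5 - (-34 + c) = 5 + (34 - c) = 39 - c)
F(-73, -135) - (-24963 + M) = (39 - 1*(-135)) - (-24963 - 21870) = (39 + 135) - 1*(-46833) = 174 + 46833 = 47007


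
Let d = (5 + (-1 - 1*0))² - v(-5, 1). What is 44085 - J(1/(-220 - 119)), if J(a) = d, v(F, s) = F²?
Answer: 44094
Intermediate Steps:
d = -9 (d = (5 + (-1 - 1*0))² - 1*(-5)² = (5 + (-1 + 0))² - 1*25 = (5 - 1)² - 25 = 4² - 25 = 16 - 25 = -9)
J(a) = -9
44085 - J(1/(-220 - 119)) = 44085 - 1*(-9) = 44085 + 9 = 44094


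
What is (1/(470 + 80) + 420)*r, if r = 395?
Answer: 18249079/110 ≈ 1.6590e+5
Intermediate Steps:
(1/(470 + 80) + 420)*r = (1/(470 + 80) + 420)*395 = (1/550 + 420)*395 = (231001/550)*395 = 18249079/110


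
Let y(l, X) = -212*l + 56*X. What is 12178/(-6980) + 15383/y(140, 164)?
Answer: -89243407/35765520 ≈ -2.4952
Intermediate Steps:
12178/(-6980) + 15383/y(140, 164) = 12178/(-6980) + 15383/(-212*140 + 56*164) = 12178*(-1/6980) + 15383/(-29680 + 9184) = -6089/3490 + 15383/(-20496) = -6089/3490 + 15383*(-1/20496) = -6089/3490 - 15383/20496 = -89243407/35765520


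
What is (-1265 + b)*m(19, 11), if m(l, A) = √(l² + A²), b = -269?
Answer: -1534*√482 ≈ -33678.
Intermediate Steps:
m(l, A) = √(A² + l²)
(-1265 + b)*m(19, 11) = (-1265 - 269)*√(11² + 19²) = -1534*√(121 + 361) = -1534*√482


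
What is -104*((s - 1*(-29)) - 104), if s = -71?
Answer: 15184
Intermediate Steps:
-104*((s - 1*(-29)) - 104) = -104*((-71 - 1*(-29)) - 104) = -104*((-71 + 29) - 104) = -104*(-42 - 104) = -104*(-146) = 15184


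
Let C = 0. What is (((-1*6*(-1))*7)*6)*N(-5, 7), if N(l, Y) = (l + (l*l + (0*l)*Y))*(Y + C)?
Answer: 35280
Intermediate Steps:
N(l, Y) = Y*(l + l**2) (N(l, Y) = (l + (l*l + (0*l)*Y))*(Y + 0) = (l + (l**2 + 0*Y))*Y = (l + (l**2 + 0))*Y = (l + l**2)*Y = Y*(l + l**2))
(((-1*6*(-1))*7)*6)*N(-5, 7) = (((-1*6*(-1))*7)*6)*(7*(-5)*(1 - 5)) = ((-6*(-1)*7)*6)*(7*(-5)*(-4)) = ((6*7)*6)*140 = (42*6)*140 = 252*140 = 35280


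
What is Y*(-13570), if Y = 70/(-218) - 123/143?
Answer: 249850840/15587 ≈ 16029.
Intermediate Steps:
Y = -18412/15587 (Y = 70*(-1/218) - 123*1/143 = -35/109 - 123/143 = -18412/15587 ≈ -1.1812)
Y*(-13570) = -18412/15587*(-13570) = 249850840/15587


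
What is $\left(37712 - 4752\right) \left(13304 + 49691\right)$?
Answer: $2076315200$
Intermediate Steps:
$\left(37712 - 4752\right) \left(13304 + 49691\right) = 32960 \cdot 62995 = 2076315200$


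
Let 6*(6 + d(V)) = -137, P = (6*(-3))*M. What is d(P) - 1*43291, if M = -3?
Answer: -259919/6 ≈ -43320.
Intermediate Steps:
P = 54 (P = (6*(-3))*(-3) = -18*(-3) = 54)
d(V) = -173/6 (d(V) = -6 + (1/6)*(-137) = -6 - 137/6 = -173/6)
d(P) - 1*43291 = -173/6 - 1*43291 = -173/6 - 43291 = -259919/6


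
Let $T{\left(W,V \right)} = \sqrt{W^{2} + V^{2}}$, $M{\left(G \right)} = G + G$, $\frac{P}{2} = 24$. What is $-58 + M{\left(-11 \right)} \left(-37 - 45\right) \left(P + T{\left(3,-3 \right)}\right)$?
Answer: $86534 + 5412 \sqrt{2} \approx 94188.0$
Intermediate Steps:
$P = 48$ ($P = 2 \cdot 24 = 48$)
$M{\left(G \right)} = 2 G$
$T{\left(W,V \right)} = \sqrt{V^{2} + W^{2}}$
$-58 + M{\left(-11 \right)} \left(-37 - 45\right) \left(P + T{\left(3,-3 \right)}\right) = -58 + 2 \left(-11\right) \left(-37 - 45\right) \left(48 + \sqrt{\left(-3\right)^{2} + 3^{2}}\right) = -58 - 22 \left(-37 - 45\right) \left(48 + \sqrt{9 + 9}\right) = -58 - 22 \left(- 82 \left(48 + \sqrt{18}\right)\right) = -58 - 22 \left(- 82 \left(48 + 3 \sqrt{2}\right)\right) = -58 - 22 \left(-3936 - 246 \sqrt{2}\right) = -58 + \left(86592 + 5412 \sqrt{2}\right) = 86534 + 5412 \sqrt{2}$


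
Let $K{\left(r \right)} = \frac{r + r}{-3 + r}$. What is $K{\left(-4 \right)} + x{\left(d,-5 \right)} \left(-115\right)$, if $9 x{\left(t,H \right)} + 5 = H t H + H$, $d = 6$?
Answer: $- \frac{112628}{63} \approx -1787.7$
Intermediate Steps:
$x{\left(t,H \right)} = - \frac{5}{9} + \frac{H}{9} + \frac{t H^{2}}{9}$ ($x{\left(t,H \right)} = - \frac{5}{9} + \frac{H t H + H}{9} = - \frac{5}{9} + \frac{t H^{2} + H}{9} = - \frac{5}{9} + \frac{H + t H^{2}}{9} = - \frac{5}{9} + \left(\frac{H}{9} + \frac{t H^{2}}{9}\right) = - \frac{5}{9} + \frac{H}{9} + \frac{t H^{2}}{9}$)
$K{\left(r \right)} = \frac{2 r}{-3 + r}$
$K{\left(-4 \right)} + x{\left(d,-5 \right)} \left(-115\right) = 2 \left(-4\right) \frac{1}{-3 - 4} + \left(- \frac{5}{9} + \frac{1}{9} \left(-5\right) + \frac{1}{9} \cdot 6 \left(-5\right)^{2}\right) \left(-115\right) = 2 \left(-4\right) \frac{1}{-7} + \left(- \frac{5}{9} - \frac{5}{9} + \frac{1}{9} \cdot 6 \cdot 25\right) \left(-115\right) = 2 \left(-4\right) \left(- \frac{1}{7}\right) + \left(- \frac{5}{9} - \frac{5}{9} + \frac{50}{3}\right) \left(-115\right) = \frac{8}{7} + \frac{140}{9} \left(-115\right) = \frac{8}{7} - \frac{16100}{9} = - \frac{112628}{63}$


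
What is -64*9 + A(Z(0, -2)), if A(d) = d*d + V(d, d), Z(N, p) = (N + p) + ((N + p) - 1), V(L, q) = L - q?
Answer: -551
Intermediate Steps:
Z(N, p) = -1 + 2*N + 2*p (Z(N, p) = (N + p) + (-1 + N + p) = -1 + 2*N + 2*p)
A(d) = d**2 (A(d) = d*d + (d - d) = d**2 + 0 = d**2)
-64*9 + A(Z(0, -2)) = -64*9 + (-1 + 2*0 + 2*(-2))**2 = -576 + (-1 + 0 - 4)**2 = -576 + (-5)**2 = -576 + 25 = -551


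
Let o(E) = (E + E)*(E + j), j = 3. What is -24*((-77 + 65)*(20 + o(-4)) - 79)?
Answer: 9960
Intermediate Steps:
o(E) = 2*E*(3 + E) (o(E) = (E + E)*(E + 3) = (2*E)*(3 + E) = 2*E*(3 + E))
-24*((-77 + 65)*(20 + o(-4)) - 79) = -24*((-77 + 65)*(20 + 2*(-4)*(3 - 4)) - 79) = -24*(-12*(20 + 2*(-4)*(-1)) - 79) = -24*(-12*(20 + 8) - 79) = -24*(-12*28 - 79) = -24*(-336 - 79) = -24*(-415) = 9960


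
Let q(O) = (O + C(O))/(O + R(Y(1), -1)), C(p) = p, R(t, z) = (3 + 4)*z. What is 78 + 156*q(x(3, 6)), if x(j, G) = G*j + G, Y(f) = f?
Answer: 8814/17 ≈ 518.47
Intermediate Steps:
R(t, z) = 7*z
x(j, G) = G + G*j
q(O) = 2*O/(-7 + O) (q(O) = (O + O)/(O + 7*(-1)) = (2*O)/(O - 7) = (2*O)/(-7 + O) = 2*O/(-7 + O))
78 + 156*q(x(3, 6)) = 78 + 156*(2*(6*(1 + 3))/(-7 + 6*(1 + 3))) = 78 + 156*(2*(6*4)/(-7 + 6*4)) = 78 + 156*(2*24/(-7 + 24)) = 78 + 156*(2*24/17) = 78 + 156*(2*24*(1/17)) = 78 + 156*(48/17) = 78 + 7488/17 = 8814/17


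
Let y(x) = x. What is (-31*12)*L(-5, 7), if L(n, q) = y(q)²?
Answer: -18228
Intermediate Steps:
L(n, q) = q²
(-31*12)*L(-5, 7) = -31*12*7² = -372*49 = -18228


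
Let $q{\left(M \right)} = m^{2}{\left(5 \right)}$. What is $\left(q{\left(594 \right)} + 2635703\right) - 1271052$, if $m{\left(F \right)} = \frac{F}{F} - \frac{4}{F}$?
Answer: $\frac{34116276}{25} \approx 1.3647 \cdot 10^{6}$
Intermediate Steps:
$m{\left(F \right)} = 1 - \frac{4}{F}$
$q{\left(M \right)} = \frac{1}{25}$ ($q{\left(M \right)} = \left(\frac{-4 + 5}{5}\right)^{2} = \left(\frac{1}{5} \cdot 1\right)^{2} = \left(\frac{1}{5}\right)^{2} = \frac{1}{25}$)
$\left(q{\left(594 \right)} + 2635703\right) - 1271052 = \left(\frac{1}{25} + 2635703\right) - 1271052 = \frac{65892576}{25} - 1271052 = \frac{34116276}{25}$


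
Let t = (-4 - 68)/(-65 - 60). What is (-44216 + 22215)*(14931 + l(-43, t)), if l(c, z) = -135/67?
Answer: -22006324242/67 ≈ -3.2845e+8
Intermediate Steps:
t = 72/125 (t = -72/(-125) = -72*(-1/125) = 72/125 ≈ 0.57600)
l(c, z) = -135/67 (l(c, z) = -135*1/67 = -135/67)
(-44216 + 22215)*(14931 + l(-43, t)) = (-44216 + 22215)*(14931 - 135/67) = -22001*1000242/67 = -22006324242/67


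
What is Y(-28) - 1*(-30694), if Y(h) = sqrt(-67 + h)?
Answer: 30694 + I*sqrt(95) ≈ 30694.0 + 9.7468*I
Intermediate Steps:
Y(-28) - 1*(-30694) = sqrt(-67 - 28) - 1*(-30694) = sqrt(-95) + 30694 = I*sqrt(95) + 30694 = 30694 + I*sqrt(95)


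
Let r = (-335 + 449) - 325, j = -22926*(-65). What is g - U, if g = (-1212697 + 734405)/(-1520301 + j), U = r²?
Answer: -1340093539/30111 ≈ -44505.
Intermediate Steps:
j = 1490190
r = -211 (r = 114 - 325 = -211)
U = 44521 (U = (-211)² = 44521)
g = 478292/30111 (g = (-1212697 + 734405)/(-1520301 + 1490190) = -478292/(-30111) = -478292*(-1/30111) = 478292/30111 ≈ 15.884)
g - U = 478292/30111 - 1*44521 = 478292/30111 - 44521 = -1340093539/30111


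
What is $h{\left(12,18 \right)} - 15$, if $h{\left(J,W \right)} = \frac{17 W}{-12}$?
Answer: $- \frac{81}{2} \approx -40.5$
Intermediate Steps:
$h{\left(J,W \right)} = - \frac{17 W}{12}$ ($h{\left(J,W \right)} = 17 W \left(- \frac{1}{12}\right) = - \frac{17 W}{12}$)
$h{\left(12,18 \right)} - 15 = \left(- \frac{17}{12}\right) 18 - 15 = - \frac{51}{2} - 15 = - \frac{81}{2}$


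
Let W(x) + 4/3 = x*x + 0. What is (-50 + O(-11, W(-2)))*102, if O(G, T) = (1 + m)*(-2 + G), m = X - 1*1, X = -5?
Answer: 1530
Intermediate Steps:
m = -6 (m = -5 - 1*1 = -5 - 1 = -6)
W(x) = -4/3 + x**2 (W(x) = -4/3 + (x*x + 0) = -4/3 + (x**2 + 0) = -4/3 + x**2)
O(G, T) = 10 - 5*G (O(G, T) = (1 - 6)*(-2 + G) = -5*(-2 + G) = 10 - 5*G)
(-50 + O(-11, W(-2)))*102 = (-50 + (10 - 5*(-11)))*102 = (-50 + (10 + 55))*102 = (-50 + 65)*102 = 15*102 = 1530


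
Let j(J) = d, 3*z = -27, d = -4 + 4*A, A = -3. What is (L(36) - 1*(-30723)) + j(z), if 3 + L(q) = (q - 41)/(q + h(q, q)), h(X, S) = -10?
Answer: 798299/26 ≈ 30704.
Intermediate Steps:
d = -16 (d = -4 + 4*(-3) = -4 - 12 = -16)
z = -9 (z = (1/3)*(-27) = -9)
j(J) = -16
L(q) = -3 + (-41 + q)/(-10 + q) (L(q) = -3 + (q - 41)/(q - 10) = -3 + (-41 + q)/(-10 + q))
(L(36) - 1*(-30723)) + j(z) = ((-11 - 2*36)/(-10 + 36) - 1*(-30723)) - 16 = ((-11 - 72)/26 + 30723) - 16 = ((1/26)*(-83) + 30723) - 16 = (-83/26 + 30723) - 16 = 798715/26 - 16 = 798299/26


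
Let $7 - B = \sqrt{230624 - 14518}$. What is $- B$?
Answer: $-7 + 11 \sqrt{1786} \approx 457.87$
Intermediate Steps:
$B = 7 - 11 \sqrt{1786}$ ($B = 7 - \sqrt{230624 - 14518} = 7 - \sqrt{216106} = 7 - 11 \sqrt{1786} \approx -457.87$)
$- B = - (7 - 11 \sqrt{1786}) = -7 + 11 \sqrt{1786}$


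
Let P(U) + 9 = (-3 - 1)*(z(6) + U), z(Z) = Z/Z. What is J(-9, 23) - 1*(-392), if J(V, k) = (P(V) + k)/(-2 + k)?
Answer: 8278/21 ≈ 394.19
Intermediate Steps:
z(Z) = 1
P(U) = -13 - 4*U (P(U) = -9 + (-3 - 1)*(1 + U) = -9 - 4*(1 + U) = -9 + (-4 - 4*U) = -13 - 4*U)
J(V, k) = (-13 + k - 4*V)/(-2 + k) (J(V, k) = ((-13 - 4*V) + k)/(-2 + k) = (-13 + k - 4*V)/(-2 + k))
J(-9, 23) - 1*(-392) = (-13 + 23 - 4*(-9))/(-2 + 23) - 1*(-392) = (-13 + 23 + 36)/21 + 392 = (1/21)*46 + 392 = 46/21 + 392 = 8278/21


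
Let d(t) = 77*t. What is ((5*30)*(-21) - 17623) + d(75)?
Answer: -14998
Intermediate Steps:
((5*30)*(-21) - 17623) + d(75) = ((5*30)*(-21) - 17623) + 77*75 = (150*(-21) - 17623) + 5775 = (-3150 - 17623) + 5775 = -20773 + 5775 = -14998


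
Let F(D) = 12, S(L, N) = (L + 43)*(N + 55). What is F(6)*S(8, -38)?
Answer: 10404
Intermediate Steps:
S(L, N) = (43 + L)*(55 + N)
F(6)*S(8, -38) = 12*(2365 + 43*(-38) + 55*8 + 8*(-38)) = 12*(2365 - 1634 + 440 - 304) = 12*867 = 10404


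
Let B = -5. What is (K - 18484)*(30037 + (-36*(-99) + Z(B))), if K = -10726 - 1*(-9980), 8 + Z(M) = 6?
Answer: -646108770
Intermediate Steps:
Z(M) = -2 (Z(M) = -8 + 6 = -2)
K = -746 (K = -10726 + 9980 = -746)
(K - 18484)*(30037 + (-36*(-99) + Z(B))) = (-746 - 18484)*(30037 + (-36*(-99) - 2)) = -19230*(30037 + (3564 - 2)) = -19230*(30037 + 3562) = -19230*33599 = -646108770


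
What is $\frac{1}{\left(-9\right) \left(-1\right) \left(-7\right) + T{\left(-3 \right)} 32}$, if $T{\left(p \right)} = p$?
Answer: $- \frac{1}{159} \approx -0.0062893$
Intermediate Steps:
$\frac{1}{\left(-9\right) \left(-1\right) \left(-7\right) + T{\left(-3 \right)} 32} = \frac{1}{\left(-9\right) \left(-1\right) \left(-7\right) - 96} = \frac{1}{9 \left(-7\right) - 96} = \frac{1}{-63 - 96} = \frac{1}{-159} = - \frac{1}{159}$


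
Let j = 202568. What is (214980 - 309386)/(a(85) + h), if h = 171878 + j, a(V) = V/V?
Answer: -94406/374447 ≈ -0.25212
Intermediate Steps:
a(V) = 1
h = 374446 (h = 171878 + 202568 = 374446)
(214980 - 309386)/(a(85) + h) = (214980 - 309386)/(1 + 374446) = -94406/374447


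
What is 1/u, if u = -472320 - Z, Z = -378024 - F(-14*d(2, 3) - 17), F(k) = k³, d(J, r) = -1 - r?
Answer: -1/34977 ≈ -2.8590e-5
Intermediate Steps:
Z = -437343 (Z = -378024 - (-14*(-1 - 1*3) - 17)³ = -378024 - (-14*(-1 - 3) - 17)³ = -378024 - (-14*(-4) - 17)³ = -378024 - (56 - 17)³ = -378024 - 1*39³ = -378024 - 1*59319 = -378024 - 59319 = -437343)
u = -34977 (u = -472320 - 1*(-437343) = -472320 + 437343 = -34977)
1/u = 1/(-34977) = -1/34977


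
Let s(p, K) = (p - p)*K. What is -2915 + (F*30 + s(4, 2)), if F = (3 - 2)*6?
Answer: -2735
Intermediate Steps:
s(p, K) = 0 (s(p, K) = 0*K = 0)
F = 6 (F = 1*6 = 6)
-2915 + (F*30 + s(4, 2)) = -2915 + (6*30 + 0) = -2915 + (180 + 0) = -2915 + 180 = -2735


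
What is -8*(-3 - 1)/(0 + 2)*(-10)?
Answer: -160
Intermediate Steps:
-8*(-3 - 1)/(0 + 2)*(-10) = -(-32)/2*(-10) = -8*(-2)*(-10) = 16*(-10) = -160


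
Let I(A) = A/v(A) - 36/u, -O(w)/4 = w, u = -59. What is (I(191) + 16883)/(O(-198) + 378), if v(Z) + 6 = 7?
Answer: 503701/34515 ≈ 14.594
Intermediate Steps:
v(Z) = 1 (v(Z) = -6 + 7 = 1)
O(w) = -4*w
I(A) = 36/59 + A (I(A) = A/1 - 36/(-59) = A*1 - 36*(-1/59) = A + 36/59 = 36/59 + A)
(I(191) + 16883)/(O(-198) + 378) = ((36/59 + 191) + 16883)/(-4*(-198) + 378) = (11305/59 + 16883)/(792 + 378) = (1007402/59)/1170 = (1007402/59)*(1/1170) = 503701/34515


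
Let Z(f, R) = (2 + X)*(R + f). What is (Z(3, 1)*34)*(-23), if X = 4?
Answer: -18768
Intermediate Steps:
Z(f, R) = 6*R + 6*f (Z(f, R) = (2 + 4)*(R + f) = 6*(R + f) = 6*R + 6*f)
(Z(3, 1)*34)*(-23) = ((6*1 + 6*3)*34)*(-23) = ((6 + 18)*34)*(-23) = (24*34)*(-23) = 816*(-23) = -18768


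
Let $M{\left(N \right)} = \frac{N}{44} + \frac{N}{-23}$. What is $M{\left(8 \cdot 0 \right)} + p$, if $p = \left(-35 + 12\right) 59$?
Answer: $-1357$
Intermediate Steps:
$M{\left(N \right)} = - \frac{21 N}{1012}$ ($M{\left(N \right)} = N \frac{1}{44} + N \left(- \frac{1}{23}\right) = \frac{N}{44} - \frac{N}{23} = - \frac{21 N}{1012}$)
$p = -1357$ ($p = \left(-23\right) 59 = -1357$)
$M{\left(8 \cdot 0 \right)} + p = - \frac{21 \cdot 8 \cdot 0}{1012} - 1357 = \left(- \frac{21}{1012}\right) 0 - 1357 = 0 - 1357 = -1357$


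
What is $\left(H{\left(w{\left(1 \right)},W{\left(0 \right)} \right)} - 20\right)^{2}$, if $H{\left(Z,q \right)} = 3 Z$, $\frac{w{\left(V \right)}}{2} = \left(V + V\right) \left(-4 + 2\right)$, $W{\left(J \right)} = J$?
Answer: $1936$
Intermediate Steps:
$w{\left(V \right)} = - 8 V$ ($w{\left(V \right)} = 2 \left(V + V\right) \left(-4 + 2\right) = 2 \cdot 2 V \left(-2\right) = 2 \left(- 4 V\right) = - 8 V$)
$\left(H{\left(w{\left(1 \right)},W{\left(0 \right)} \right)} - 20\right)^{2} = \left(3 \left(\left(-8\right) 1\right) - 20\right)^{2} = \left(3 \left(-8\right) - 20\right)^{2} = \left(-24 - 20\right)^{2} = \left(-44\right)^{2} = 1936$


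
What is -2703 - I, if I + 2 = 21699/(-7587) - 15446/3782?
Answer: -4294629523/1594113 ≈ -2694.1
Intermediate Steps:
I = -14257916/1594113 (I = -2 + (21699/(-7587) - 15446/3782) = -2 + (21699*(-1/7587) - 15446*1/3782) = -2 + (-2411/843 - 7723/1891) = -2 - 11069690/1594113 = -14257916/1594113 ≈ -8.9441)
-2703 - I = -2703 - 1*(-14257916/1594113) = -2703 + 14257916/1594113 = -4294629523/1594113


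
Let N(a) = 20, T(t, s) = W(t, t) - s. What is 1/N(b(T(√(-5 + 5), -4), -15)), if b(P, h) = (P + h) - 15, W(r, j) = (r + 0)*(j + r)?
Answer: 1/20 ≈ 0.050000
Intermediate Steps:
W(r, j) = r*(j + r)
T(t, s) = -s + 2*t² (T(t, s) = t*(t + t) - s = t*(2*t) - s = 2*t² - s = -s + 2*t²)
b(P, h) = -15 + P + h
1/N(b(T(√(-5 + 5), -4), -15)) = 1/20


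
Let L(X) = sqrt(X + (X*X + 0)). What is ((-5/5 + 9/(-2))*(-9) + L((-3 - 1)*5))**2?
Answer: 11321/4 + 198*sqrt(95) ≈ 4760.1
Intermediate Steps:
L(X) = sqrt(X + X**2) (L(X) = sqrt(X + (X**2 + 0)) = sqrt(X + X**2))
((-5/5 + 9/(-2))*(-9) + L((-3 - 1)*5))**2 = ((-5/5 + 9/(-2))*(-9) + sqrt(((-3 - 1)*5)*(1 + (-3 - 1)*5)))**2 = ((-5*1/5 + 9*(-1/2))*(-9) + sqrt((-4*5)*(1 - 4*5)))**2 = ((-1 - 9/2)*(-9) + sqrt(-20*(1 - 20)))**2 = (-11/2*(-9) + sqrt(-20*(-19)))**2 = (99/2 + sqrt(380))**2 = (99/2 + 2*sqrt(95))**2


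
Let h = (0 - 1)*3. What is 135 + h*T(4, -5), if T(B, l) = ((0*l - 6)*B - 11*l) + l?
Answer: 57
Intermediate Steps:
h = -3 (h = -1*3 = -3)
T(B, l) = -10*l - 6*B (T(B, l) = ((0 - 6)*B - 11*l) + l = (-6*B - 11*l) + l = (-11*l - 6*B) + l = -10*l - 6*B)
135 + h*T(4, -5) = 135 - 3*(-10*(-5) - 6*4) = 135 - 3*(50 - 24) = 135 - 3*26 = 135 - 78 = 57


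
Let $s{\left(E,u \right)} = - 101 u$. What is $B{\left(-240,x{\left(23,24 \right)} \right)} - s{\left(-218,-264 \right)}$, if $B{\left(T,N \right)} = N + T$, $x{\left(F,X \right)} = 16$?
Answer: $-26888$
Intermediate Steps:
$B{\left(-240,x{\left(23,24 \right)} \right)} - s{\left(-218,-264 \right)} = \left(16 - 240\right) - \left(-101\right) \left(-264\right) = -224 - 26664 = -26888$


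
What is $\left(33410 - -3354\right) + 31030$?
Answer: $67794$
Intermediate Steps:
$\left(33410 - -3354\right) + 31030 = \left(33410 + 3354\right) + 31030 = 36764 + 31030 = 67794$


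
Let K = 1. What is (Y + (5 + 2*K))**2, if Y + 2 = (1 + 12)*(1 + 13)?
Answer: 34969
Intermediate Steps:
Y = 180 (Y = -2 + (1 + 12)*(1 + 13) = -2 + 13*14 = -2 + 182 = 180)
(Y + (5 + 2*K))**2 = (180 + (5 + 2*1))**2 = (180 + (5 + 2))**2 = (180 + 7)**2 = 187**2 = 34969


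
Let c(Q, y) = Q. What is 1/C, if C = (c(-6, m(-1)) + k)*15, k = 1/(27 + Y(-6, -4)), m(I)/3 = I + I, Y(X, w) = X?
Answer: -7/625 ≈ -0.011200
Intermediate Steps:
m(I) = 6*I (m(I) = 3*(I + I) = 3*(2*I) = 6*I)
k = 1/21 (k = 1/(27 - 6) = 1/21 ≈ 0.047619)
C = -625/7 (C = (-6 + 1/21)*15 = -125/21*15 = -625/7 ≈ -89.286)
1/C = 1/(-625/7) = -7/625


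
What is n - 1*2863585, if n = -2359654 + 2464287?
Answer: -2758952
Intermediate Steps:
n = 104633
n - 1*2863585 = 104633 - 1*2863585 = 104633 - 2863585 = -2758952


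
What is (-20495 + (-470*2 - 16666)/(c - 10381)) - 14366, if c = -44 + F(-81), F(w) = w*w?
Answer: -67342649/1932 ≈ -34856.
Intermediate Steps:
F(w) = w**2
c = 6517 (c = -44 + (-81)**2 = -44 + 6561 = 6517)
(-20495 + (-470*2 - 16666)/(c - 10381)) - 14366 = (-20495 + (-470*2 - 16666)/(6517 - 10381)) - 14366 = (-20495 + (-940 - 16666)/(-3864)) - 14366 = (-20495 - 17606*(-1/3864)) - 14366 = (-20495 + 8803/1932) - 14366 = -39587537/1932 - 14366 = -67342649/1932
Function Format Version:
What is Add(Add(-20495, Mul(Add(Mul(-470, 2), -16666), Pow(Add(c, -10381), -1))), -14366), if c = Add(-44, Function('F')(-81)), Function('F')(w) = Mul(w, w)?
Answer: Rational(-67342649, 1932) ≈ -34856.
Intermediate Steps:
Function('F')(w) = Pow(w, 2)
c = 6517 (c = Add(-44, Pow(-81, 2)) = Add(-44, 6561) = 6517)
Add(Add(-20495, Mul(Add(Mul(-470, 2), -16666), Pow(Add(c, -10381), -1))), -14366) = Add(Add(-20495, Mul(Add(Mul(-470, 2), -16666), Pow(Add(6517, -10381), -1))), -14366) = Add(Add(-20495, Mul(Add(-940, -16666), Pow(-3864, -1))), -14366) = Add(Add(-20495, Mul(-17606, Rational(-1, 3864))), -14366) = Add(Add(-20495, Rational(8803, 1932)), -14366) = Add(Rational(-39587537, 1932), -14366) = Rational(-67342649, 1932)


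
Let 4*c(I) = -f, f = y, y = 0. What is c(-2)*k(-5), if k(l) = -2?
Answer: 0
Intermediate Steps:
f = 0
c(I) = 0 (c(I) = (-1*0)/4 = (¼)*0 = 0)
c(-2)*k(-5) = 0*(-2) = 0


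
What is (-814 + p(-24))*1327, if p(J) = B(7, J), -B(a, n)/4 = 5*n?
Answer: -443218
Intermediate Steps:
B(a, n) = -20*n
p(J) = -20*J
(-814 + p(-24))*1327 = (-814 - 20*(-24))*1327 = (-814 + 480)*1327 = -334*1327 = -443218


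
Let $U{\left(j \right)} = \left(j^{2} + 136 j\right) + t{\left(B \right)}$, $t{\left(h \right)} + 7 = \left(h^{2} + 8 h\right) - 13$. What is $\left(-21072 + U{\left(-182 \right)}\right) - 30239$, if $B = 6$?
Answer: $-42875$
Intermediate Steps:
$t{\left(h \right)} = -20 + h^{2} + 8 h$ ($t{\left(h \right)} = -7 - \left(13 - h^{2} - 8 h\right) = -7 + \left(-13 + h^{2} + 8 h\right) = -20 + h^{2} + 8 h$)
$U{\left(j \right)} = 64 + j^{2} + 136 j$ ($U{\left(j \right)} = \left(j^{2} + 136 j\right) + \left(-20 + 6^{2} + 8 \cdot 6\right) = \left(j^{2} + 136 j\right) + \left(-20 + 36 + 48\right) = \left(j^{2} + 136 j\right) + 64 = 64 + j^{2} + 136 j$)
$\left(-21072 + U{\left(-182 \right)}\right) - 30239 = \left(-21072 + \left(64 + \left(-182\right)^{2} + 136 \left(-182\right)\right)\right) - 30239 = \left(-21072 + \left(64 + 33124 - 24752\right)\right) - 30239 = \left(-21072 + 8436\right) - 30239 = -12636 - 30239 = -42875$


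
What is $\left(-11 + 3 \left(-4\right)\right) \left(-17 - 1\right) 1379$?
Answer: $570906$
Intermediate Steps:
$\left(-11 + 3 \left(-4\right)\right) \left(-17 - 1\right) 1379 = \left(-11 - 12\right) \left(-18\right) 1379 = \left(-23\right) \left(-18\right) 1379 = 414 \cdot 1379 = 570906$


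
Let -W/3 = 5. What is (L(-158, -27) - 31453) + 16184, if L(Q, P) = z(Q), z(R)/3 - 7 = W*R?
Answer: -8138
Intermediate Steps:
W = -15 (W = -3*5 = -15)
z(R) = 21 - 45*R (z(R) = 21 + 3*(-15*R) = 21 - 45*R)
L(Q, P) = 21 - 45*Q
(L(-158, -27) - 31453) + 16184 = ((21 - 45*(-158)) - 31453) + 16184 = ((21 + 7110) - 31453) + 16184 = (7131 - 31453) + 16184 = -24322 + 16184 = -8138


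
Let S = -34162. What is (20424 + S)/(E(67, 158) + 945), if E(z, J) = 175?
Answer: -6869/560 ≈ -12.266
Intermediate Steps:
(20424 + S)/(E(67, 158) + 945) = (20424 - 34162)/(175 + 945) = -13738/1120 = -13738*1/1120 = -6869/560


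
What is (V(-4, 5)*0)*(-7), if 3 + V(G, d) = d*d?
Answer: 0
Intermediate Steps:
V(G, d) = -3 + d**2 (V(G, d) = -3 + d*d = -3 + d**2)
(V(-4, 5)*0)*(-7) = ((-3 + 5**2)*0)*(-7) = ((-3 + 25)*0)*(-7) = (22*0)*(-7) = 0*(-7) = 0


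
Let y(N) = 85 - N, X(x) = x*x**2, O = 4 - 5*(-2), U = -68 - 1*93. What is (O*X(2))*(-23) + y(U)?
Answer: -2330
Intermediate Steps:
U = -161 (U = -68 - 93 = -161)
O = 14 (O = 4 + 10 = 14)
X(x) = x**3
(O*X(2))*(-23) + y(U) = (14*2**3)*(-23) + (85 - 1*(-161)) = (14*8)*(-23) + (85 + 161) = 112*(-23) + 246 = -2576 + 246 = -2330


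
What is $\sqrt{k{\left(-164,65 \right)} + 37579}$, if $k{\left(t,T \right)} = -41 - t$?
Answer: $\sqrt{37702} \approx 194.17$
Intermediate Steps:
$\sqrt{k{\left(-164,65 \right)} + 37579} = \sqrt{\left(-41 - -164\right) + 37579} = \sqrt{\left(-41 + 164\right) + 37579} = \sqrt{123 + 37579} = \sqrt{37702}$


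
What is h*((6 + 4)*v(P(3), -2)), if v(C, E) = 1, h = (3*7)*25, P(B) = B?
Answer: 5250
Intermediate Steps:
h = 525 (h = 21*25 = 525)
h*((6 + 4)*v(P(3), -2)) = 525*((6 + 4)*1) = 525*(10*1) = 525*10 = 5250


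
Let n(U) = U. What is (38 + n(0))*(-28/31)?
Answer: -1064/31 ≈ -34.323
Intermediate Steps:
(38 + n(0))*(-28/31) = (38 + 0)*(-28/31) = 38*(-28*1/31) = 38*(-28/31) = -1064/31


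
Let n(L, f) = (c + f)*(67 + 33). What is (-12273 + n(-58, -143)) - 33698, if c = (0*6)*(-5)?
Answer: -60271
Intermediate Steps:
c = 0 (c = 0*(-5) = 0)
n(L, f) = 100*f (n(L, f) = (0 + f)*(67 + 33) = f*100 = 100*f)
(-12273 + n(-58, -143)) - 33698 = (-12273 + 100*(-143)) - 33698 = (-12273 - 14300) - 33698 = -26573 - 33698 = -60271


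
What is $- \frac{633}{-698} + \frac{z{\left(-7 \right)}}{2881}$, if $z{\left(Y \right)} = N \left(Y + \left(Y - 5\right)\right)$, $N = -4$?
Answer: $\frac{1876721}{2010938} \approx 0.93326$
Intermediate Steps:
$z{\left(Y \right)} = 20 - 8 Y$ ($z{\left(Y \right)} = - 4 \left(Y + \left(Y - 5\right)\right) = - 4 \left(Y + \left(-5 + Y\right)\right) = - 4 \left(-5 + 2 Y\right) = 20 - 8 Y$)
$- \frac{633}{-698} + \frac{z{\left(-7 \right)}}{2881} = - \frac{633}{-698} + \frac{20 - -56}{2881} = \left(-633\right) \left(- \frac{1}{698}\right) + \left(20 + 56\right) \frac{1}{2881} = \frac{633}{698} + 76 \cdot \frac{1}{2881} = \frac{633}{698} + \frac{76}{2881} = \frac{1876721}{2010938}$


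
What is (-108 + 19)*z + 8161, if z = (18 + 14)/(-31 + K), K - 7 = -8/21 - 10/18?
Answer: 13000355/1571 ≈ 8275.2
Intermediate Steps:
K = 382/63 (K = 7 + (-8/21 - 10/18) = 7 + (-8*1/21 - 10*1/18) = 7 + (-8/21 - 5/9) = 7 - 59/63 = 382/63 ≈ 6.0635)
z = -2016/1571 (z = (18 + 14)/(-31 + 382/63) = 32/(-1571/63) = 32*(-63/1571) = -2016/1571 ≈ -1.2833)
(-108 + 19)*z + 8161 = (-108 + 19)*(-2016/1571) + 8161 = -89*(-2016/1571) + 8161 = 179424/1571 + 8161 = 13000355/1571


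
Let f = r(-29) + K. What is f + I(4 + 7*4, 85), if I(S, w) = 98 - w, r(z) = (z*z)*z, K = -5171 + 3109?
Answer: -26438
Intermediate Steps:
K = -2062
r(z) = z**3 (r(z) = z**2*z = z**3)
f = -26451 (f = (-29)**3 - 2062 = -24389 - 2062 = -26451)
f + I(4 + 7*4, 85) = -26451 + (98 - 1*85) = -26451 + (98 - 85) = -26451 + 13 = -26438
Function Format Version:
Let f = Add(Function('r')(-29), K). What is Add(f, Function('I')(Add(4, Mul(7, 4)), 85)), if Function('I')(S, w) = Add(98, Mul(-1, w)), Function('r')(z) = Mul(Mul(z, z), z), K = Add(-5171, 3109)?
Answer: -26438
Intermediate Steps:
K = -2062
Function('r')(z) = Pow(z, 3) (Function('r')(z) = Mul(Pow(z, 2), z) = Pow(z, 3))
f = -26451 (f = Add(Pow(-29, 3), -2062) = Add(-24389, -2062) = -26451)
Add(f, Function('I')(Add(4, Mul(7, 4)), 85)) = Add(-26451, Add(98, Mul(-1, 85))) = Add(-26451, Add(98, -85)) = Add(-26451, 13) = -26438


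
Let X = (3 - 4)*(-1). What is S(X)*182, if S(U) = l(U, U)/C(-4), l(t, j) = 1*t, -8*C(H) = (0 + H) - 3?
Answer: 208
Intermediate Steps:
C(H) = 3/8 - H/8 (C(H) = -((0 + H) - 3)/8 = -(H - 3)/8 = -(-3 + H)/8 = 3/8 - H/8)
l(t, j) = t
X = 1 (X = -1*(-1) = 1)
S(U) = 8*U/7 (S(U) = U/(3/8 - ⅛*(-4)) = U/(3/8 + ½) = U/(7/8) = U*(8/7) = 8*U/7)
S(X)*182 = ((8/7)*1)*182 = (8/7)*182 = 208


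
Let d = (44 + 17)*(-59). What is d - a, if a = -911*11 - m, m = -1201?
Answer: 5221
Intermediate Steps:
d = -3599 (d = 61*(-59) = -3599)
a = -8820 (a = -911*11 - 1*(-1201) = -10021 + 1201 = -8820)
d - a = -3599 - 1*(-8820) = -3599 + 8820 = 5221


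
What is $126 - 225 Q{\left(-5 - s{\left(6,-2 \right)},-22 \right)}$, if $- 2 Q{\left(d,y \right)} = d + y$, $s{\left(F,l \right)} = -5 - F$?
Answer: $-1674$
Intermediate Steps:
$Q{\left(d,y \right)} = - \frac{d}{2} - \frac{y}{2}$ ($Q{\left(d,y \right)} = - \frac{d + y}{2} = - \frac{d}{2} - \frac{y}{2}$)
$126 - 225 Q{\left(-5 - s{\left(6,-2 \right)},-22 \right)} = 126 - 225 \left(- \frac{-5 - \left(-5 - 6\right)}{2} - -11\right) = 126 - 225 \left(- \frac{-5 - \left(-5 - 6\right)}{2} + 11\right) = 126 - 225 \left(- \frac{-5 - -11}{2} + 11\right) = 126 - 225 \left(- \frac{-5 + 11}{2} + 11\right) = 126 - 225 \left(\left(- \frac{1}{2}\right) 6 + 11\right) = 126 - 225 \left(-3 + 11\right) = 126 - 1800 = -1674$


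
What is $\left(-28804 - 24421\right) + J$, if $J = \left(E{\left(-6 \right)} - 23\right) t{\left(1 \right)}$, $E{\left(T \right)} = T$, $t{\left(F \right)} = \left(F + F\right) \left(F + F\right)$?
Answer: $-53341$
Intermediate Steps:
$t{\left(F \right)} = 4 F^{2}$ ($t{\left(F \right)} = 2 F 2 F = 4 F^{2}$)
$J = -116$ ($J = \left(-6 - 23\right) 4 \cdot 1^{2} = - 29 \cdot 4 \cdot 1 = \left(-29\right) 4 = -116$)
$\left(-28804 - 24421\right) + J = \left(-28804 - 24421\right) - 116 = -53225 - 116 = -53341$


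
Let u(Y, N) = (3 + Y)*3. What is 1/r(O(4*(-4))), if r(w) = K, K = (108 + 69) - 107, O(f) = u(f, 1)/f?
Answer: 1/70 ≈ 0.014286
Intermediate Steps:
u(Y, N) = 9 + 3*Y
O(f) = (9 + 3*f)/f
K = 70 (K = 177 - 107 = 70)
r(w) = 70
1/r(O(4*(-4))) = 1/70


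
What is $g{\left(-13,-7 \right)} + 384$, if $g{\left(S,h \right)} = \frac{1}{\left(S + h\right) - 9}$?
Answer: $\frac{11135}{29} \approx 383.97$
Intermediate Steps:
$g{\left(S,h \right)} = \frac{1}{-9 + S + h}$
$g{\left(-13,-7 \right)} + 384 = \frac{1}{-9 - 13 - 7} + 384 = \frac{1}{-29} + 384 = - \frac{1}{29} + 384 = \frac{11135}{29}$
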